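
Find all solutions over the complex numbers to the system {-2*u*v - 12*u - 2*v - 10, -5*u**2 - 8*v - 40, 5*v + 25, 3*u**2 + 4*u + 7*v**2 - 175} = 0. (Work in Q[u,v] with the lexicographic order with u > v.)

{(0, -5)}

Compute a lex Gröbner basis by Buchberger's algorithm.
f_1 = -2*u*v - 12*u - 2*v - 10, LT = u*v.
f_2 = -5*u**2 - 8*v - 40, LT = u**2.
f_3 = 5*v + 25, LT = v.
f_4 = 3*u**2 + 4*u + 7*v**2 - 175, LT = u**2.

S(f_1,f_2): lcm = u**2*v. S = 6*u**2 + u*v + 5*u - 8/5*v**2 - 8*v.
  reduce S modulo (f_1, f_2, f_3, f_4):
  remainder -u ≠ 0; add h_5 = -u to the basis.

The other S-polynomials (S(f_1,f_3), S(f_1,f_4), S(f_2,f_3), S(f_2,f_4), S(f_3,f_4), S(f_1,h_5), S(f_2,h_5), S(f_3,h_5), S(f_4,h_5)) all reduce to 0 modulo the current basis, so we have a Gröbner basis.
Inter-reduce: drop elements whose leading term is divisible by another's, tail-reduce, and make monic.
Reduced Gröbner basis: {u, v + 5}.

The lex basis is triangular: the last element involves only v. Solving v + 5 = 0 gives v ∈ {-5}; substituting each value into the earlier elements determines the remaining variables.
  v = -5: the earlier basis element becomes u = 0, giving u = 0 — point (0, -5).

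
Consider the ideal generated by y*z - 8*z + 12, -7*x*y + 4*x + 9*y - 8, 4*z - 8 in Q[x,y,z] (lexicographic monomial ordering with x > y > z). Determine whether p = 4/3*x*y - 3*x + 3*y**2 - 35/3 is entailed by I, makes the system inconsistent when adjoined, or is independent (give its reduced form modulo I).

4/3*x*y - 3*x + 3*y**2 - 35/3 lies in I (it reduces to 0).

First compute the reduced Gröbner basis of I by Buchberger's algorithm.
f_1 = y*z - 8*z + 12, LT = y*z.
f_2 = -7*x*y + 4*x + 9*y - 8, LT = x*y.
f_3 = 4*z - 8, LT = z.

S(f_1,f_2): lcm = x*y*z. S = -52/7*x*z + 12*x + 9/7*y*z - 8/7*z.
  leading term x*z: subtract (-13/7*x)·f_3 from -52/7*x*z + 12*x + 9/7*y*z - 8/7*z → -20/7*x + 9/7*y*z - 8/7*z
  leading term x: no divisor's leading term divides it; move -20/7*x to the remainder.
  leading term y*z: subtract (9/7)·f_1 from 9/7*y*z - 8/7*z → 64/7*z - 108/7
  leading term z: subtract (16/7)·f_3 from 64/7*z - 108/7 → 20/7
  leading term 1: no divisor's leading term divides it; move 20/7 to the remainder.
  remainder -20/7*x + 20/7 ≠ 0; add h_4 = -20/7*x + 20/7 to the basis.

S(f_1,f_3): lcm = y*z. S = 2*y - 8*z + 12.
  leading term y: no divisor's leading term divides it; move 2*y to the remainder.
  leading term z: subtract (-2)·f_3 from -8*z + 12 → -4
  leading term 1: no divisor's leading term divides it; move -4 to the remainder.
  remainder 2*y - 4 ≠ 0; add h_5 = 2*y - 4 to the basis.

S(f_2,f_3): leading monomials are coprime, so the S-polynomial reduces to 0 (Buchberger's first criterion).
S(f_1,h_4): leading monomials are coprime, so the S-polynomial reduces to 0 (Buchberger's first criterion).
S(f_2,h_4): lcm = x*y. S = -4/7*x - 2/7*y + 8/7.
  leading term x: subtract (1/5)·h_4 from -4/7*x - 2/7*y + 8/7 → -2/7*y + 4/7
  leading term y: subtract (-1/7)·h_5 from -2/7*y + 4/7 → 0
  remainder 0.

S(f_3,h_4): leading monomials are coprime, so the S-polynomial reduces to 0 (Buchberger's first criterion).
S(f_1,h_5): lcm = y*z. S = -6*z + 12.
  leading term z: subtract (-3/2)·f_3 from -6*z + 12 → 0
  remainder 0.

S(f_2,h_5): lcm = x*y. S = 10/7*x - 9/7*y + 8/7.
  leading term x: subtract (-1/2)·h_4 from 10/7*x - 9/7*y + 8/7 → -9/7*y + 18/7
  leading term y: subtract (-9/14)·h_5 from -9/7*y + 18/7 → 0
  remainder 0.

S(f_3,h_5): leading monomials are coprime, so the S-polynomial reduces to 0 (Buchberger's first criterion).
S(h_4,h_5): leading monomials are coprime, so the S-polynomial reduces to 0 (Buchberger's first criterion).
Every S-polynomial of the final basis reduces to 0, so we have a Gröbner basis.
Inter-reduce: drop elements whose leading term is divisible by another's, tail-reduce, and make monic.
Reduced Gröbner basis: {x - 1, y - 2, z - 2}.
Label its elements g_1 = x - 1, g_2 = y - 2, g_3 = z - 2.

Reduce p = 4/3*x*y - 3*x + 3*y**2 - 35/3 modulo G:
  leading term x*y: subtract (4/3*y)·g_1 from 4/3*x*y - 3*x + 3*y**2 - 35/3 → -3*x + 3*y**2 + 4/3*y - 35/3
  leading term x: subtract (-3)·g_1 from -3*x + 3*y**2 + 4/3*y - 35/3 → 3*y**2 + 4/3*y - 44/3
  leading term y**2: subtract (3*y)·g_2 from 3*y**2 + 4/3*y - 44/3 → 22/3*y - 44/3
  leading term y: subtract (22/3)·g_2 from 22/3*y - 44/3 → 0
  normal form = 0.
Since the normal form is 0, p ∈ I.

The remainder on division by a Gröbner basis is unique — it is the normal form.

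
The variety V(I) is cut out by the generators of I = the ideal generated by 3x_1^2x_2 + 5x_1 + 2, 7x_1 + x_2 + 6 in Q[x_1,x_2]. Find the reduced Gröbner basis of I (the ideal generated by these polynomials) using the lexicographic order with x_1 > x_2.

f_1 = 3x_1^2x_2 + 5x_1 + 2, LT = x_1^2x_2.
f_2 = 7x_1 + x_2 + 6, LT = x_1.

S(f_1,f_2): lcm = x_1^2x_2. S = -1/7x_1x_2^2 - 6/7x_1x_2 + 5/3x_1 + 2/3.
  leading term x_1x_2^2: subtract (-1/49x_2^2)·f_2 from -1/7x_1x_2^2 - 6/7x_1x_2 + 5/3x_1 + 2/3 → -6/7x_1x_2 + 5/3x_1 + 1/49x_2^3 + 6/49x_2^2 + 2/3
  leading term x_1x_2: subtract (-6/49x_2)·f_2 from -6/7x_1x_2 + 5/3x_1 + 1/49x_2^3 + 6/49x_2^2 + 2/3 → 5/3x_1 + 1/49x_2^3 + 12/49x_2^2 + 36/49x_2 + 2/3
  leading term x_1: subtract (5/21)·f_2 from 5/3x_1 + 1/49x_2^3 + 12/49x_2^2 + 36/49x_2 + 2/3 → 1/49x_2^3 + 12/49x_2^2 + 73/147x_2 - 16/21
  leading term x_2^3: no divisor's leading term divides it; move 1/49x_2^3 to the remainder.
  leading term x_2^2: no divisor's leading term divides it; move 12/49x_2^2 to the remainder.
  leading term x_2: no divisor's leading term divides it; move 73/147x_2 to the remainder.
  leading term 1: no divisor's leading term divides it; move -16/21 to the remainder.
  remainder 1/49x_2^3 + 12/49x_2^2 + 73/147x_2 - 16/21 ≠ 0; add g_3 = 1/49x_2^3 + 12/49x_2^2 + 73/147x_2 - 16/21 to the basis.

The other S-polynomials (S(f_1,g_3), S(f_2,g_3)) all reduce to 0 modulo the current basis, so we have a Gröbner basis.
Inter-reduce: drop elements whose leading term is divisible by another's, tail-reduce, and make monic.

G = {x_1 + 1/7x_2 + 6/7, x_2^3 + 12x_2^2 + 73/3x_2 - 112/3}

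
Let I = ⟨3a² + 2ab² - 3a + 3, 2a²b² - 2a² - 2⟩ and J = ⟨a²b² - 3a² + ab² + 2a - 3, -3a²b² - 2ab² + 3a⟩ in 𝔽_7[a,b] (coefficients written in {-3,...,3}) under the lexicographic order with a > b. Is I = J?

Equality of ideals is decidable: compute both reduced Gröbner bases (unique for the ordering) and check whether they agree.
Buchberger on the first generating set:
f_1 = 3a² + 2ab² - 3a + 3, LT = a².
f_2 = 2a²b² - 2a² - 2, LT = a²b².

S(f_1,f_2): lcm = a²b². S = a² + 3ab⁴ - ab² + b² + 1.
  leading term a²: subtract (-2)·f_1 from a² + 3ab⁴ - ab² + b² + 1 → 3ab⁴ + 3ab² + a + b²
  leading term ab⁴: no divisor's leading term divides it; move 3ab⁴ to the remainder.
  leading term ab²: no divisor's leading term divides it; move 3ab² to the remainder.
  leading term a: no divisor's leading term divides it; move a to the remainder.
  leading term b²: no divisor's leading term divides it; move b² to the remainder.
  remainder 3ab⁴ + 3ab² + a + b² ≠ 0; add g_3 = 3ab⁴ + 3ab² + a + b² to the basis.

S(f_1,g_3): lcm = a²b⁴. S = -a²b² + 2a² + 3ab⁶ - ab⁴ + 2ab² + b⁴.
  leading term a²b²: subtract (2b²)·f_1 from -a²b² + 2a² + 3ab⁶ - ab⁴ + 2ab² + b⁴ → 2a² + 3ab⁶ + 2ab⁴ + ab² + b⁴ + b²
  leading term a²: subtract (3)·f_1 from 2a² + 3ab⁶ + 2ab⁴ + ab² + b⁴ + b² → 3ab⁶ + 2ab⁴ + 2ab² + 2a + b⁴ + b² - 2
  leading term ab⁶: subtract (b²)·g_3 from 3ab⁶ + 2ab⁴ + 2ab² + 2a + b⁴ + b² - 2 → -ab⁴ + ab² + 2a + b² - 2
  leading term ab⁴: subtract (2)·g_3 from -ab⁴ + ab² + 2a + b² - 2 → 2ab² - b² - 2
  leading term ab²: no divisor's leading term divides it; move 2ab² to the remainder.
  leading term b²: no divisor's leading term divides it; move -b² to the remainder.
  leading term 1: no divisor's leading term divides it; move -2 to the remainder.
  remainder 2ab² - b² - 2 ≠ 0; add g_4 = 2ab² - b² - 2 to the basis.

S(g_3,g_4): lcm = ab⁴. S = ab² - 2a - 3b⁴ - b².
  leading term ab²: subtract (-3)·g_4 from ab² - 2a - 3b⁴ - b² → -2a - 3b⁴ + 3b² + 1
  leading term a: no divisor's leading term divides it; move -2a to the remainder.
  leading term b⁴: no divisor's leading term divides it; move -3b⁴ to the remainder.
  leading term b²: no divisor's leading term divides it; move 3b² to the remainder.
  leading term 1: no divisor's leading term divides it; move 1 to the remainder.
  remainder -2a - 3b⁴ + 3b² + 1 ≠ 0; add g_5 = -2a - 3b⁴ + 3b² + 1 to the basis.

S(g_3,g_5): lcm = ab⁴. S = ab² - 2a + 2b⁸ - 2b⁶ - 3b⁴ - 2b².
  leading term ab²: subtract (-3)·g_4 from ab² - 2a + 2b⁸ - 2b⁶ - 3b⁴ - 2b² → -2a + 2b⁸ - 2b⁶ - 3b⁴ + 2b² + 1
  leading term a: subtract (1)·g_5 from -2a + 2b⁸ - 2b⁶ - 3b⁴ + 2b² + 1 → 2b⁸ - 2b⁶ - b²
  leading term b⁸: no divisor's leading term divides it; move 2b⁸ to the remainder.
  leading term b⁶: no divisor's leading term divides it; move -2b⁶ to the remainder.
  leading term b²: no divisor's leading term divides it; move -b² to the remainder.
  remainder 2b⁸ - 2b⁶ - b² ≠ 0; add g_6 = 2b⁸ - 2b⁶ - b² to the basis.

S(g_4,g_5): lcm = ab². S = 2b⁶ - 2b⁴ - 1.
  leading term b⁶: no divisor's leading term divides it; move 2b⁶ to the remainder.
  leading term b⁴: no divisor's leading term divides it; move -2b⁴ to the remainder.
  leading term 1: no divisor's leading term divides it; move -1 to the remainder.
  remainder 2b⁶ - 2b⁴ - 1 ≠ 0; add g_7 = 2b⁶ - 2b⁴ - 1 to the basis.

The other S-polynomials (S(f_2,g_3), S(f_1,g_4), S(f_2,g_4), S(f_1,g_5), S(f_2,g_5), S(f_1,g_6), S(f_2,g_6), S(g_3,g_6), S(g_4,g_6), S(g_5,g_6), S(f_1,g_7), S(f_2,g_7), S(g_3,g_7), S(g_4,g_7), S(g_5,g_7), S(g_6,g_7)) all reduce to 0 modulo the current basis, so we have a Gröbner basis.
Inter-reduce: drop elements whose leading term is divisible by another's, tail-reduce, and make monic.
Reduced Gröbner basis: {a - 2b⁴ + 2b² + 3, b⁶ - b⁴ + 3}.

Buchberger on the second generating set:
h_1 = a²b² - 3a² + ab² + 2a - 3, LT = a²b².
h_2 = -3a²b² - 2ab² + 3a, LT = a²b².

S(h_1,h_2): lcm = a²b². S = -3a² - 2ab² + 3a - 3.
  leading term a²: no divisor's leading term divides it; move -3a² to the remainder.
  leading term ab²: no divisor's leading term divides it; move -2ab² to the remainder.
  leading term a: no divisor's leading term divides it; move 3a to the remainder.
  leading term 1: no divisor's leading term divides it; move -3 to the remainder.
  remainder -3a² - 2ab² + 3a - 3 ≠ 0; add k_3 = -3a² - 2ab² + 3a - 3 to the basis.

S(h_1,k_3): lcm = a²b². S = -3a² - 3ab⁴ + 2ab² + 2a - b² - 3.
  leading term a²: subtract (1)·k_3 from -3a² - 3ab⁴ + 2ab² + 2a - b² - 3 → -3ab⁴ - 3ab² - a - b²
  leading term ab⁴: no divisor's leading term divides it; move -3ab⁴ to the remainder.
  leading term ab²: no divisor's leading term divides it; move -3ab² to the remainder.
  leading term a: no divisor's leading term divides it; move -a to the remainder.
  leading term b²: no divisor's leading term divides it; move -b² to the remainder.
  remainder -3ab⁴ - 3ab² - a - b² ≠ 0; add k_4 = -3ab⁴ - 3ab² - a - b² to the basis.

S(h_1,k_4): lcm = a²b⁴. S = 3a²b² + 2a² + ab⁴ - 3ab² - 3b².
  leading term a²b²: subtract (3)·h_1 from 3a²b² + 2a² + ab⁴ - 3ab² - 3b² → -3a² + ab⁴ + ab² + a - 3b² + 2
  leading term a²: subtract (1)·k_3 from -3a² + ab⁴ + ab² + a - 3b² + 2 → ab⁴ + 3ab² - 2a - 3b² - 2
  leading term ab⁴: subtract (2)·k_4 from ab⁴ + 3ab² - 2a - 3b² - 2 → 2ab² - b² - 2
  leading term ab²: no divisor's leading term divides it; move 2ab² to the remainder.
  leading term b²: no divisor's leading term divides it; move -b² to the remainder.
  leading term 1: no divisor's leading term divides it; move -2 to the remainder.
  remainder 2ab² - b² - 2 ≠ 0; add k_5 = 2ab² - b² - 2 to the basis.

S(k_4,k_5): lcm = ab⁴. S = ab² - 2a - 3b⁴ - b².
  leading term ab²: subtract (-3)·k_5 from ab² - 2a - 3b⁴ - b² → -2a - 3b⁴ + 3b² + 1
  leading term a: no divisor's leading term divides it; move -2a to the remainder.
  leading term b⁴: no divisor's leading term divides it; move -3b⁴ to the remainder.
  leading term b²: no divisor's leading term divides it; move 3b² to the remainder.
  leading term 1: no divisor's leading term divides it; move 1 to the remainder.
  remainder -2a - 3b⁴ + 3b² + 1 ≠ 0; add k_6 = -2a - 3b⁴ + 3b² + 1 to the basis.

S(k_4,k_6): lcm = ab⁴. S = ab² - 2a + 2b⁸ - 2b⁶ - 3b⁴ - 2b².
  leading term ab²: subtract (-3)·k_5 from ab² - 2a + 2b⁸ - 2b⁶ - 3b⁴ - 2b² → -2a + 2b⁸ - 2b⁶ - 3b⁴ + 2b² + 1
  leading term a: subtract (1)·k_6 from -2a + 2b⁸ - 2b⁶ - 3b⁴ + 2b² + 1 → 2b⁸ - 2b⁶ - b²
  leading term b⁸: no divisor's leading term divides it; move 2b⁸ to the remainder.
  leading term b⁶: no divisor's leading term divides it; move -2b⁶ to the remainder.
  leading term b²: no divisor's leading term divides it; move -b² to the remainder.
  remainder 2b⁸ - 2b⁶ - b² ≠ 0; add k_7 = 2b⁸ - 2b⁶ - b² to the basis.

S(k_5,k_6): lcm = ab². S = 2b⁶ - 2b⁴ - 1.
  leading term b⁶: no divisor's leading term divides it; move 2b⁶ to the remainder.
  leading term b⁴: no divisor's leading term divides it; move -2b⁴ to the remainder.
  leading term 1: no divisor's leading term divides it; move -1 to the remainder.
  remainder 2b⁶ - 2b⁴ - 1 ≠ 0; add k_8 = 2b⁶ - 2b⁴ - 1 to the basis.

The other S-polynomials (S(h_2,k_3), S(h_2,k_4), S(k_3,k_4), S(h_1,k_5), S(h_2,k_5), S(k_3,k_5), S(h_1,k_6), S(h_2,k_6), S(k_3,k_6), S(h_1,k_7), S(h_2,k_7), S(k_3,k_7), S(k_4,k_7), S(k_5,k_7), S(k_6,k_7), S(h_1,k_8), S(h_2,k_8), S(k_3,k_8), S(k_4,k_8), S(k_5,k_8), S(k_6,k_8), S(k_7,k_8)) all reduce to 0 modulo the current basis, so we have a Gröbner basis.
Inter-reduce: drop elements whose leading term is divisible by another's, tail-reduce, and make monic.
Reduced Gröbner basis: {a - 2b⁴ + 2b² + 3, b⁶ - b⁴ + 3}.

These coincide, so the ideals are equal.

Yes, the ideals are equal.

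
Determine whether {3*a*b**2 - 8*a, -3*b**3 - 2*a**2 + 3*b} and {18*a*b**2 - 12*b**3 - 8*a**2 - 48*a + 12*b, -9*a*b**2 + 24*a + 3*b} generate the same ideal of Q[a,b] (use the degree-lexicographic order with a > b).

No, the ideals differ.

Since reduced Gröbner bases are canonical representatives of ideals under a given ordering, it suffices to compute and compare them.
Buchberger on the first generating set:
f_1 = 3*a*b**2 - 8*a, LT = a*b**2.
f_2 = -3*b**3 - 2*a**2 + 3*b, LT = b**3.

S(f_1,f_2): lcm = a*b**3. S = -2/3*a**3 - 5/3*a*b.
  leading term a**3: no divisor's leading term divides it; move -2/3*a**3 to the remainder.
  leading term a*b: no divisor's leading term divides it; move -5/3*a*b to the remainder.
  remainder -2/3*a**3 - 5/3*a*b ≠ 0; add g_3 = -2/3*a**3 - 5/3*a*b to the basis.

The other S-polynomials (S(f_1,g_3), S(f_2,g_3)) all reduce to 0 modulo the current basis, so we have a Gröbner basis.
Inter-reduce: drop elements whose leading term is divisible by another's, tail-reduce, and make monic.
Reduced Gröbner basis: {a**3 + 5/2*a*b, a*b**2 - 8/3*a, b**3 + 2/3*a**2 - b}.

Buchberger on the second generating set:
h_1 = 18*a*b**2 - 12*b**3 - 8*a**2 - 48*a + 12*b, LT = a*b**2.
h_2 = -9*a*b**2 + 24*a + 3*b, LT = a*b**2.

S(h_1,h_2): lcm = a*b**2. S = -2/3*b**3 - 4/9*a**2 + b.
  leading term b**3: no divisor's leading term divides it; move -2/3*b**3 to the remainder.
  leading term a**2: no divisor's leading term divides it; move -4/9*a**2 to the remainder.
  leading term b: no divisor's leading term divides it; move b to the remainder.
  remainder -2/3*b**3 - 4/9*a**2 + b ≠ 0; add k_3 = -2/3*b**3 - 4/9*a**2 + b to the basis.

S(h_1,k_3): lcm = a*b**3. S = -2/3*b**4 - 2/3*a**3 - 4/9*a**2*b - 7/6*a*b + 2/3*b**2.
  leading term b**4: subtract (b)·k_3 from -2/3*b**4 - 2/3*a**3 - 4/9*a**2*b - 7/6*a*b + 2/3*b**2 → -2/3*a**3 - 7/6*a*b - 1/3*b**2
  leading term a**3: no divisor's leading term divides it; move -2/3*a**3 to the remainder.
  leading term a*b: no divisor's leading term divides it; move -7/6*a*b to the remainder.
  leading term b**2: no divisor's leading term divides it; move -1/3*b**2 to the remainder.
  remainder -2/3*a**3 - 7/6*a*b - 1/3*b**2 ≠ 0; add k_4 = -2/3*a**3 - 7/6*a*b - 1/3*b**2 to the basis.

The other S-polynomials (S(h_2,k_3), S(h_1,k_4), S(h_2,k_4), S(k_3,k_4)) all reduce to 0 modulo the current basis, so we have a Gröbner basis.
Inter-reduce: drop elements whose leading term is divisible by another's, tail-reduce, and make monic.
Reduced Gröbner basis: {a**3 + 7/4*a*b + 1/2*b**2, a*b**2 - 8/3*a - 1/3*b, b**3 + 2/3*a**2 - 3/2*b}.

The bases are distinct; the ideals are different.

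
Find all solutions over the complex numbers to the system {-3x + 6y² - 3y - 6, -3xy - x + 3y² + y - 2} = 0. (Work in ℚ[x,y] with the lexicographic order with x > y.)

{(-2, 0), (7/9 - sqrt(13)/9, 1/3 - sqrt(13)/3), (sqrt(13)/9 + 7/9, 1/3 + sqrt(13)/3)}

Compute a lex Gröbner basis by Buchberger's algorithm.
f_1 = -3x + 6y² - 3y - 6, LT = x.
f_2 = -3xy - x + 3y² + y - 2, LT = xy.

S(f_1,f_2): lcm = xy. S = -⅓x - 2y³ + 2y² + 7/3y - ⅔.
  reduce S modulo (f_1, f_2):
  remainder -2y³ + 4/3y² + 8/3y ≠ 0; add h_3 = -2y³ + 4/3y² + 8/3y to the basis.

The other S-polynomials (S(f_1,h_3), S(f_2,h_3)) all reduce to 0 modulo the current basis, so we have a Gröbner basis.
Inter-reduce: drop elements whose leading term is divisible by another's, tail-reduce, and make monic.
Reduced Gröbner basis: {x - 2y² + y + 2, y³ - ⅔y² - 4/3y}.

The lex basis is triangular: the last element involves only y. Solving y³ - ⅔y² - 4/3y = 0 gives y ∈ {0, 1/3 - sqrt(13)/3, 1/3 + sqrt(13)/3}; substituting each value into the earlier elements determines the remaining variables.
  y = 0: the earlier basis element becomes x + 2 = 0, giving x = -2 — point (-2, 0).
  y = 1/3 - sqrt(13)/3: the earlier basis element becomes x - 7/9 + sqrt(13)/9 = 0, giving x = 7/9 - sqrt(13)/9 — point (7/9 - sqrt(13)/9, 1/3 - sqrt(13)/3).
  y = 1/3 + sqrt(13)/3: the earlier basis element becomes x - 7/9 - sqrt(13)/9 = 0, giving x = sqrt(13)/9 + 7/9 — point (sqrt(13)/9 + 7/9, 1/3 + sqrt(13)/3).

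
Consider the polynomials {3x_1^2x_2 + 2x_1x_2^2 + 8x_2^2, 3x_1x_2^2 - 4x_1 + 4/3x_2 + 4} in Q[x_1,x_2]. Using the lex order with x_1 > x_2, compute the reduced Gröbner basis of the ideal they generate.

f_1 = 3x_1^2x_2 + 2x_1x_2^2 + 8x_2^2, LT = x_1^2x_2.
f_2 = 3x_1x_2^2 - 4x_1 + 4/3x_2 + 4, LT = x_1x_2^2.

S(f_1,f_2): lcm = x_1^2x_2^2. S = 4/3x_1^2 + 2/3x_1x_2^3 - 4/9x_1x_2 - 4/3x_1 + 8/3x_2^3.
  leading term x_1^2: no divisor's leading term divides it; move 4/3x_1^2 to the remainder.
  leading term x_1x_2^3: subtract (2/9x_2)·f_2 from 2/3x_1x_2^3 - 4/9x_1x_2 - 4/3x_1 + 8/3x_2^3 → 4/9x_1x_2 - 4/3x_1 + 8/3x_2^3 - 8/27x_2^2 - 8/9x_2
  leading term x_1x_2: no divisor's leading term divides it; move 4/9x_1x_2 to the remainder.
  leading term x_1: no divisor's leading term divides it; move -4/3x_1 to the remainder.
  leading term x_2^3: no divisor's leading term divides it; move 8/3x_2^3 to the remainder.
  leading term x_2^2: no divisor's leading term divides it; move -8/27x_2^2 to the remainder.
  leading term x_2: no divisor's leading term divides it; move -8/9x_2 to the remainder.
  remainder 4/3x_1^2 + 4/9x_1x_2 - 4/3x_1 + 8/3x_2^3 - 8/27x_2^2 - 8/9x_2 ≠ 0; add g_3 = 4/3x_1^2 + 4/9x_1x_2 - 4/3x_1 + 8/3x_2^3 - 8/27x_2^2 - 8/9x_2 to the basis.

S(f_1,g_3): lcm = x_1^2x_2. S = 1/3x_1x_2^2 + x_1x_2 - 2x_2^4 + 2/9x_2^3 + 10/3x_2^2.
  leading term x_1x_2^2: subtract (1/9)·f_2 from 1/3x_1x_2^2 + x_1x_2 - 2x_2^4 + 2/9x_2^3 + 10/3x_2^2 → x_1x_2 + 4/9x_1 - 2x_2^4 + 2/9x_2^3 + 10/3x_2^2 - 4/27x_2 - 4/9
  leading term x_1x_2: no divisor's leading term divides it; move x_1x_2 to the remainder.
  leading term x_1: no divisor's leading term divides it; move 4/9x_1 to the remainder.
  leading term x_2^4: no divisor's leading term divides it; move -2x_2^4 to the remainder.
  leading term x_2^3: no divisor's leading term divides it; move 2/9x_2^3 to the remainder.
  leading term x_2^2: no divisor's leading term divides it; move 10/3x_2^2 to the remainder.
  leading term x_2: no divisor's leading term divides it; move -4/27x_2 to the remainder.
  leading term 1: no divisor's leading term divides it; move -4/9 to the remainder.
  remainder x_1x_2 + 4/9x_1 - 2x_2^4 + 2/9x_2^3 + 10/3x_2^2 - 4/27x_2 - 4/9 ≠ 0; add g_4 = x_1x_2 + 4/9x_1 - 2x_2^4 + 2/9x_2^3 + 10/3x_2^2 - 4/27x_2 - 4/9 to the basis.

S(f_2,g_3): lcm = x_1^2x_2^2. S = -4/3x_1^2 - 1/3x_1x_2^3 + x_1x_2^2 + 4/9x_1x_2 + 4/3x_1 - 2x_2^5 + 2/9x_2^4 + 2/3x_2^3.
  leading term x_1^2: subtract (-1)·g_3 from -4/3x_1^2 - 1/3x_1x_2^3 + x_1x_2^2 + 4/9x_1x_2 + 4/3x_1 - 2x_2^5 + 2/9x_2^4 + 2/3x_2^3 → -1/3x_1x_2^3 + x_1x_2^2 + 8/9x_1x_2 - 2x_2^5 + 2/9x_2^4 + 10/3x_2^3 - 8/27x_2^2 - 8/9x_2
  leading term x_1x_2^3: subtract (-1/9x_2)·f_2 from -1/3x_1x_2^3 + x_1x_2^2 + 8/9x_1x_2 - 2x_2^5 + 2/9x_2^4 + 10/3x_2^3 - 8/27x_2^2 - 8/9x_2 → x_1x_2^2 + 4/9x_1x_2 - 2x_2^5 + 2/9x_2^4 + 10/3x_2^3 - 4/27x_2^2 - 4/9x_2
  leading term x_1x_2^2: subtract (1/3)·f_2 from x_1x_2^2 + 4/9x_1x_2 - 2x_2^5 + 2/9x_2^4 + 10/3x_2^3 - 4/27x_2^2 - 4/9x_2 → 4/9x_1x_2 + 4/3x_1 - 2x_2^5 + 2/9x_2^4 + 10/3x_2^3 - 4/27x_2^2 - 8/9x_2 - 4/3
  leading term x_1x_2: subtract (4/9)·g_4 from 4/9x_1x_2 + 4/3x_1 - 2x_2^5 + 2/9x_2^4 + 10/3x_2^3 - 4/27x_2^2 - 8/9x_2 - 4/3 → 92/81x_1 - 2x_2^5 + 10/9x_2^4 + 262/81x_2^3 - 44/27x_2^2 - 200/243x_2 - 92/81
  leading term x_1: no divisor's leading term divides it; move 92/81x_1 to the remainder.
  leading term x_2^5: no divisor's leading term divides it; move -2x_2^5 to the remainder.
  leading term x_2^4: no divisor's leading term divides it; move 10/9x_2^4 to the remainder.
  leading term x_2^3: no divisor's leading term divides it; move 262/81x_2^3 to the remainder.
  leading term x_2^2: no divisor's leading term divides it; move -44/27x_2^2 to the remainder.
  leading term x_2: no divisor's leading term divides it; move -200/243x_2 to the remainder.
  leading term 1: no divisor's leading term divides it; move -92/81 to the remainder.
  remainder 92/81x_1 - 2x_2^5 + 10/9x_2^4 + 262/81x_2^3 - 44/27x_2^2 - 200/243x_2 - 92/81 ≠ 0; add g_5 = 92/81x_1 - 2x_2^5 + 10/9x_2^4 + 262/81x_2^3 - 44/27x_2^2 - 200/243x_2 - 92/81 to the basis.

S(f_2,g_5): lcm = x_1x_2^2. S = -4/3x_1 + 81/46x_2^7 - 45/46x_2^6 - 131/46x_2^5 + 33/23x_2^4 + 50/69x_2^3 + x_2^2 + 4/9x_2 + 4/3.
  leading term x_1: subtract (-27/23)·g_5 from -4/3x_1 + 81/46x_2^7 - 45/46x_2^6 - 131/46x_2^5 + 33/23x_2^4 + 50/69x_2^3 + x_2^2 + 4/9x_2 + 4/3 → 81/46x_2^7 - 45/46x_2^6 - 239/46x_2^5 + 63/23x_2^4 + 104/23x_2^3 - 21/23x_2^2 - 12/23x_2
  leading term x_2^7: no divisor's leading term divides it; move 81/46x_2^7 to the remainder.
  leading term x_2^6: no divisor's leading term divides it; move -45/46x_2^6 to the remainder.
  leading term x_2^5: no divisor's leading term divides it; move -239/46x_2^5 to the remainder.
  leading term x_2^4: no divisor's leading term divides it; move 63/23x_2^4 to the remainder.
  leading term x_2^3: no divisor's leading term divides it; move 104/23x_2^3 to the remainder.
  leading term x_2^2: no divisor's leading term divides it; move -21/23x_2^2 to the remainder.
  leading term x_2: no divisor's leading term divides it; move -12/23x_2 to the remainder.
  remainder 81/46x_2^7 - 45/46x_2^6 - 239/46x_2^5 + 63/23x_2^4 + 104/23x_2^3 - 21/23x_2^2 - 12/23x_2 ≠ 0; add g_6 = 81/46x_2^7 - 45/46x_2^6 - 239/46x_2^5 + 63/23x_2^4 + 104/23x_2^3 - 21/23x_2^2 - 12/23x_2 to the basis.

S(g_4,g_5): lcm = x_1x_2. S = 4/9x_1 + 81/46x_2^6 - 45/46x_2^5 - 223/46x_2^4 + 343/207x_2^3 + 280/69x_2^2 + 23/27x_2 - 4/9.
  leading term x_1: subtract (9/23)·g_5 from 4/9x_1 + 81/46x_2^6 - 45/46x_2^5 - 223/46x_2^4 + 343/207x_2^3 + 280/69x_2^2 + 23/27x_2 - 4/9 → 81/46x_2^6 - 9/46x_2^5 - 243/46x_2^4 + 9/23x_2^3 + 108/23x_2^2 + 27/23x_2
  leading term x_2^6: no divisor's leading term divides it; move 81/46x_2^6 to the remainder.
  leading term x_2^5: no divisor's leading term divides it; move -9/46x_2^5 to the remainder.
  leading term x_2^4: no divisor's leading term divides it; move -243/46x_2^4 to the remainder.
  leading term x_2^3: no divisor's leading term divides it; move 9/23x_2^3 to the remainder.
  leading term x_2^2: no divisor's leading term divides it; move 108/23x_2^2 to the remainder.
  leading term x_2: no divisor's leading term divides it; move 27/23x_2 to the remainder.
  remainder 81/46x_2^6 - 9/46x_2^5 - 243/46x_2^4 + 9/23x_2^3 + 108/23x_2^2 + 27/23x_2 ≠ 0; add g_7 = 81/46x_2^6 - 9/46x_2^5 - 243/46x_2^4 + 9/23x_2^3 + 108/23x_2^2 + 27/23x_2 to the basis.

The other S-polynomials (S(f_1,g_4), S(f_2,g_4), S(g_3,g_4), S(f_1,g_5), S(g_3,g_5), S(f_1,g_6), S(f_2,g_6), S(g_3,g_6), S(g_4,g_6), S(g_5,g_6), S(f_1,g_7), S(f_2,g_7), S(g_3,g_7), S(g_4,g_7), S(g_5,g_7), S(g_6,g_7)) all reduce to 0 modulo the current basis, so we have a Gröbner basis.
Inter-reduce: drop elements whose leading term is divisible by another's, tail-reduce, and make monic.

G = {x_1 - 81/46x_2^5 + 45/46x_2^4 + 131/46x_2^3 - 33/23x_2^2 - 50/69x_2 - 1, x_2^6 - 1/9x_2^5 - 3x_2^4 + 2/9x_2^3 + 8/3x_2^2 + 2/3x_2}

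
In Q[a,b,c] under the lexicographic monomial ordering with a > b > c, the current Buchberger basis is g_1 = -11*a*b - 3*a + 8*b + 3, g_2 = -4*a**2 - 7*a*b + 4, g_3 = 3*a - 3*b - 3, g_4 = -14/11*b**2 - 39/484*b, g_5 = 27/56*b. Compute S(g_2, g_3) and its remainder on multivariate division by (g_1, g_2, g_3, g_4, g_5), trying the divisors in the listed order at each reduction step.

S(g_2, g_3) = 11/4*a*b + a - 1; remainder on division = 0.

lcm(LM(g_2), LM(g_3)) = a**2.
S = (lcm/LT(g_2))·g_2 − (lcm/LT(g_3))·g_3 = 11/4*a*b + a - 1.
Reduce S modulo (g_1, g_2, g_3, g_4, g_5) in that order:
  leading term a*b: subtract (-1/4)·g_1 from 11/4*a*b + a - 1 → 1/4*a + 2*b - 1/4
  leading term a: subtract (1/12)·g_3 from 1/4*a + 2*b - 1/4 → 9/4*b
  leading term b: subtract (14/3)·g_5 from 9/4*b → 0
The remainder is 0, so this S-polynomial contributes no new basis element.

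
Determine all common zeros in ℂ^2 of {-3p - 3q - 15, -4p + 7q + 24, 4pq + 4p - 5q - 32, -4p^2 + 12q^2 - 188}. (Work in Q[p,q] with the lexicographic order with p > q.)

Compute a lex Gröbner basis by Buchberger's algorithm.
f_1 = -3p - 3q - 15, LT = p.
f_2 = -4p + 7q + 24, LT = p.
f_3 = 4pq + 4p - 5q - 32, LT = pq.
f_4 = -4p^2 + 12q^2 - 188, LT = p^2.

S(f_1,f_2): lcm = p. S = 11/4q + 11.
  reduce S modulo (f_1, f_2, f_3, f_4):
  remainder 11/4q + 11 ≠ 0; add h_5 = 11/4q + 11 to the basis.

The other S-polynomials (S(f_1,f_3), S(f_1,f_4), S(f_2,f_3), S(f_2,f_4), S(f_3,f_4), S(f_1,h_5), S(f_2,h_5), S(f_3,h_5), S(f_4,h_5)) all reduce to 0 modulo the current basis, so we have a Gröbner basis.
Inter-reduce: drop elements whose leading term is divisible by another's, tail-reduce, and make monic.
Reduced Gröbner basis: {p + 1, q + 4}.

Elimination: the polynomial q + 4 lies in the elimination ideal for q, so q ∈ {-4}. For each such q, the remaining basis elements (now univariate) give the rest of the solution.
  q = -4: the earlier basis element becomes p + 1 = 0, giving p = -1 — point (-1, -4).

{(-1, -4)}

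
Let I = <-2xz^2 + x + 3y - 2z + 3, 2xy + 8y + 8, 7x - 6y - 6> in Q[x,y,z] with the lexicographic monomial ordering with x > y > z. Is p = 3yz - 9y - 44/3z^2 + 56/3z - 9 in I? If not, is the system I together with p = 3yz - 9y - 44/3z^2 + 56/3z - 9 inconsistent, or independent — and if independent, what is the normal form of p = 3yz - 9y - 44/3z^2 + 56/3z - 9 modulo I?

First compute the reduced Gröbner basis of I by Buchberger's algorithm.
f_1 = -2xz^2 + x + 3y - 2z + 3, LT = xz^2.
f_2 = 2xy + 8y + 8, LT = xy.
f_3 = 7x - 6y - 6, LT = x.

S(f_1,f_2): lcm = xyz^2. S = -1/2xy - 3/2y^2 - 4yz^2 + yz - 3/2y - 4z^2.
  reduce S modulo (f_1, f_2, f_3):
  remainder -3/2y^2 - 4yz^2 + yz + 1/2y - 4z^2 + 2 ≠ 0; add h_4 = -3/2y^2 - 4yz^2 + yz + 1/2y - 4z^2 + 2 to the basis.

S(f_1,f_3): lcm = xz^2. S = -1/2x + 6/7yz^2 - 3/2y + 6/7z^2 + z - 3/2.
  reduce S modulo (f_1, f_2, f_3, h_4):
  remainder 6/7yz^2 - 27/14y + 6/7z^2 + z - 27/14 ≠ 0; add h_5 = 6/7yz^2 - 27/14y + 6/7z^2 + z - 27/14 to the basis.

S(f_2,f_3): lcm = xy. S = 6/7y^2 + 34/7y + 4.
  reduce S modulo (f_1, f_2, f_3, h_4, h_5):
  remainder 4/7yz + 8/3z ≠ 0; add h_6 = 4/7yz + 8/3z to the basis.

S(h_4,h_5): lcm = y^2z^2. S = 9/4y^2 + 8/3yz^4 - 2/3yz^3 - 4/3yz^2 - 7/6yz + 9/4y + 8/3z^4 - 4/3z^2.
  reduce S modulo (f_1, f_2, f_3, h_4, h_5, h_6):
  remainder -22/9z^3 + 7/9z^2 + 11/2z ≠ 0; add h_7 = -22/9z^3 + 7/9z^2 + 11/2z to the basis.

S(h_4,h_6): lcm = y^2z. S = 8/3yz^3 - 2/3yz^2 - 5yz + 8/3z^3 - 4/3z.
  reduce S modulo (f_1, f_2, f_3, h_4, h_5, h_6, h_7):
  remainder -3/2y - 22/9z^2 + 7/9z - 3/2 ≠ 0; add h_8 = -3/2y - 22/9z^2 + 7/9z - 3/2 to the basis.

The other S-polynomials (S(f_1,h_4), S(f_2,h_4), S(f_3,h_4), S(f_1,h_5), S(f_2,h_5), S(f_3,h_5), S(f_1,h_6), S(f_2,h_6), S(f_3,h_6), S(h_5,h_6), S(f_1,h_7), S(f_2,h_7), S(f_3,h_7), S(h_4,h_7), S(h_5,h_7), S(h_6,h_7), S(f_1,h_8), S(f_2,h_8), S(f_3,h_8), S(h_4,h_8), S(h_5,h_8), S(h_6,h_8), S(h_7,h_8)) all reduce to 0 modulo the current basis, so we have a Gröbner basis.
Inter-reduce: drop elements whose leading term is divisible by another's, tail-reduce, and make monic.
Reduced Gröbner basis: {x + 88/63z^2 - 4/9z, y + 44/27z^2 - 14/27z + 1, z^3 - 7/22z^2 - 9/4z}.
Label its elements g_1 = x + 88/63z^2 - 4/9z, g_2 = y + 44/27z^2 - 14/27z + 1, g_3 = z^3 - 7/22z^2 - 9/4z.

Reduce p = 3yz - 9y - 44/3z^2 + 56/3z - 9 modulo G:
  leading term yz: subtract (3z)·g_2 from 3yz - 9y - 44/3z^2 + 56/3z - 9 → -9y - 44/9z^3 - 118/9z^2 + 47/3z - 9
  leading term y: subtract (-9)·g_2 from -9y - 44/9z^3 - 118/9z^2 + 47/3z - 9 → -44/9z^3 + 14/9z^2 + 11z
  leading term z^3: subtract (-44/9)·g_3 from -44/9z^3 + 14/9z^2 + 11z → 0
  normal form = 0.
Since the normal form is 0, p ∈ I.

The remainder on division by a Gröbner basis is unique — it is the normal form.

3yz - 9y - 44/3z^2 + 56/3z - 9 lies in I (it reduces to 0).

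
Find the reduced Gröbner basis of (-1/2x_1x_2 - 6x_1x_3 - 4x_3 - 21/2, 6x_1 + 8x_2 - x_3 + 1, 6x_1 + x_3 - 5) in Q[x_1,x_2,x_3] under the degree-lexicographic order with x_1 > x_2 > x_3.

f_1 = -1/2x_1x_2 - 6x_1x_3 - 4x_3 - 21/2, LT = x_1x_2.
f_2 = 6x_1 + 8x_2 - x_3 + 1, LT = x_1.
f_3 = 6x_1 + x_3 - 5, LT = x_1.

S(f_1,f_2): lcm = x_1x_2. S = 12x_1x_3 - 4/3x_2^2 + 1/6x_2x_3 - 1/6x_2 + 8x_3 + 21.
  leading term x_1x_3: subtract (2x_3)·f_2 from 12x_1x_3 - 4/3x_2^2 + 1/6x_2x_3 - 1/6x_2 + 8x_3 + 21 → -4/3x_2^2 - 95/6x_2x_3 + 2x_3^2 - 1/6x_2 + 6x_3 + 21
  leading term x_2^2: no divisor's leading term divides it; move -4/3x_2^2 to the remainder.
  leading term x_2x_3: no divisor's leading term divides it; move -95/6x_2x_3 to the remainder.
  leading term x_3^2: no divisor's leading term divides it; move 2x_3^2 to the remainder.
  leading term x_2: no divisor's leading term divides it; move -1/6x_2 to the remainder.
  leading term x_3: no divisor's leading term divides it; move 6x_3 to the remainder.
  leading term 1: no divisor's leading term divides it; move 21 to the remainder.
  remainder -4/3x_2^2 - 95/6x_2x_3 + 2x_3^2 - 1/6x_2 + 6x_3 + 21 ≠ 0; add g_4 = -4/3x_2^2 - 95/6x_2x_3 + 2x_3^2 - 1/6x_2 + 6x_3 + 21 to the basis.

S(f_1,f_3): lcm = x_1x_2. S = 12x_1x_3 - 1/6x_2x_3 + 5/6x_2 + 8x_3 + 21.
  leading term x_1x_3: subtract (2x_3)·f_2 from 12x_1x_3 - 1/6x_2x_3 + 5/6x_2 + 8x_3 + 21 → -97/6x_2x_3 + 2x_3^2 + 5/6x_2 + 6x_3 + 21
  leading term x_2x_3: no divisor's leading term divides it; move -97/6x_2x_3 to the remainder.
  leading term x_3^2: no divisor's leading term divides it; move 2x_3^2 to the remainder.
  leading term x_2: no divisor's leading term divides it; move 5/6x_2 to the remainder.
  leading term x_3: no divisor's leading term divides it; move 6x_3 to the remainder.
  leading term 1: no divisor's leading term divides it; move 21 to the remainder.
  remainder -97/6x_2x_3 + 2x_3^2 + 5/6x_2 + 6x_3 + 21 ≠ 0; add g_5 = -97/6x_2x_3 + 2x_3^2 + 5/6x_2 + 6x_3 + 21 to the basis.

S(f_2,f_3): lcm = x_1. S = 4/3x_2 - 1/3x_3 + 1.
  leading term x_2: no divisor's leading term divides it; move 4/3x_2 to the remainder.
  leading term x_3: no divisor's leading term divides it; move -1/3x_3 to the remainder.
  leading term 1: no divisor's leading term divides it; move 1 to the remainder.
  remainder 4/3x_2 - 1/3x_3 + 1 ≠ 0; add g_6 = 4/3x_2 - 1/3x_3 + 1 to the basis.

S(f_1,g_5): lcm = x_1x_2x_3. S = 1176/97x_1x_3^2 + 5/97x_1x_2 + 36/97x_1x_3 + 8x_3^2 + 126/97x_1 + 21x_3.
  leading term x_1x_3^2: subtract (196/97x_3^2)·f_2 from 1176/97x_1x_3^2 + 5/97x_1x_2 + 36/97x_1x_3 + 8x_3^2 + 126/97x_1 + 21x_3 → -1568/97x_2x_3^2 + 196/97x_3^3 + 5/97x_1x_2 + 36/97x_1x_3 + 580/97x_3^2 + 126/97x_1 + 21x_3
  leading term x_2x_3^2: subtract (9408/9409x_3)·g_5 from -1568/97x_2x_3^2 + 196/97x_3^3 + 5/97x_1x_2 + 36/97x_1x_3 + 580/97x_3^2 + 126/97x_1 + 21x_3 → 196/9409x_3^3 + 5/97x_1x_2 + 36/97x_1x_3 - 7840/9409x_2x_3 - 188/9409x_3^2 + 126/97x_1 + 21/9409x_3
  leading term x_3^3: no divisor's leading term divides it; move 196/9409x_3^3 to the remainder.
  leading term x_1x_2: subtract (-10/97)·f_1 from 5/97x_1x_2 + 36/97x_1x_3 - 7840/9409x_2x_3 - 188/9409x_3^2 + 126/97x_1 + 21/9409x_3 → -24/97x_1x_3 - 7840/9409x_2x_3 - 188/9409x_3^2 + 126/97x_1 - 3859/9409x_3 - 105/97
  leading term x_1x_3: subtract (-4/97x_3)·f_2 from -24/97x_1x_3 - 7840/9409x_2x_3 - 188/9409x_3^2 + 126/97x_1 - 3859/9409x_3 - 105/97 → -4736/9409x_2x_3 - 576/9409x_3^2 + 126/97x_1 - 3471/9409x_3 - 105/97
  leading term x_2x_3: subtract (28416/912673)·g_5 from -4736/9409x_2x_3 - 576/9409x_3^2 + 126/97x_1 - 3471/9409x_3 - 105/97 → -112704/912673x_3^2 + 126/97x_1 - 23680/912673x_2 - 507183/912673x_3 - 1584681/912673
  leading term x_3^2: no divisor's leading term divides it; move -112704/912673x_3^2 to the remainder.
  leading term x_1: subtract (21/97)·f_2 from 126/97x_1 - 23680/912673x_2 - 507183/912673x_3 - 1584681/912673 → -1604392/912673x_2 - 309594/912673x_3 - 1782270/912673
  leading term x_2: subtract (-1203294/912673)·g_6 from -1604392/912673x_2 - 309594/912673x_3 - 1782270/912673 → -710692/912673x_3 - 578976/912673
  leading term x_3: no divisor's leading term divides it; move -710692/912673x_3 to the remainder.
  leading term 1: no divisor's leading term divides it; move -578976/912673 to the remainder.
  remainder 196/9409x_3^3 - 112704/912673x_3^2 - 710692/912673x_3 - 578976/912673 ≠ 0; add g_7 = 196/9409x_3^3 - 112704/912673x_3^2 - 710692/912673x_3 - 578976/912673 to the basis.

S(f_1,g_6): lcm = x_1x_2. S = 49/4x_1x_3 - 3/4x_1 + 8x_3 + 21.
  leading term x_1x_3: subtract (49/24x_3)·f_2 from 49/4x_1x_3 - 3/4x_1 + 8x_3 + 21 → -49/3x_2x_3 + 49/24x_3^2 - 3/4x_1 + 143/24x_3 + 21
  leading term x_2x_3: subtract (98/97)·g_5 from -49/3x_2x_3 + 49/24x_3^2 - 3/4x_1 + 143/24x_3 + 21 → 49/2328x_3^2 - 3/4x_1 - 245/291x_2 - 241/2328x_3 - 21/97
  leading term x_3^2: no divisor's leading term divides it; move 49/2328x_3^2 to the remainder.
  leading term x_1: subtract (-1/8)·f_2 from -3/4x_1 - 245/291x_2 - 241/2328x_3 - 21/97 → 46/291x_2 - 133/582x_3 - 71/776
  leading term x_2: subtract (23/194)·g_6 from 46/291x_2 - 133/582x_3 - 71/776 → -55/291x_3 - 163/776
  leading term x_3: no divisor's leading term divides it; move -55/291x_3 to the remainder.
  leading term 1: no divisor's leading term divides it; move -163/776 to the remainder.
  remainder 49/2328x_3^2 - 55/291x_3 - 163/776 ≠ 0; add g_8 = 49/2328x_3^2 - 55/291x_3 - 163/776 to the basis.

The other S-polynomials (S(f_1,g_4), S(f_2,g_4), S(f_3,g_4), S(f_2,g_5), S(f_3,g_5), S(g_4,g_5), S(f_2,g_6), S(f_3,g_6), S(g_4,g_6), S(g_5,g_6), S(f_1,g_7), S(f_2,g_7), S(f_3,g_7), S(g_4,g_7), S(g_5,g_7), S(g_6,g_7), S(f_1,g_8), S(f_2,g_8), S(f_3,g_8), S(g_4,g_8), S(g_5,g_8), S(g_6,g_8), S(g_7,g_8)) all reduce to 0 modulo the current basis, so we have a Gröbner basis.
Inter-reduce: drop elements whose leading term is divisible by another's, tail-reduce, and make monic.

G = {x_3^2 - 440/49x_3 - 489/49, x_1 + 1/6x_3 - 5/6, x_2 - 1/4x_3 + 3/4}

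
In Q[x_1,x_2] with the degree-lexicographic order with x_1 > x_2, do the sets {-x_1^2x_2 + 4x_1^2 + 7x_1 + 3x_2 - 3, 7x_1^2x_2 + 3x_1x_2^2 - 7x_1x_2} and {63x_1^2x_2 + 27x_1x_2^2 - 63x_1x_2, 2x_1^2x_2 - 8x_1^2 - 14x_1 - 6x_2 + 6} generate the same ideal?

Since reduced Gröbner bases are canonical representatives of ideals under a given ordering, it suffices to compute and compare them.
Buchberger on the first generating set:
f_1 = -x_1^2x_2 + 4x_1^2 + 7x_1 + 3x_2 - 3, LT = x_1^2x_2.
f_2 = 7x_1^2x_2 + 3x_1x_2^2 - 7x_1x_2, LT = x_1^2x_2.

S(f_1,f_2): lcm = x_1^2x_2. S = -3/7x_1x_2^2 - 4x_1^2 + x_1x_2 - 7x_1 - 3x_2 + 3.
  reduce S modulo (f_1, f_2):
  remainder -3/7x_1x_2^2 - 4x_1^2 + x_1x_2 - 7x_1 - 3x_2 + 3 ≠ 0; add g_3 = -3/7x_1x_2^2 - 4x_1^2 + x_1x_2 - 7x_1 - 3x_2 + 3 to the basis.

S(f_1,g_3): lcm = x_1^2x_2^2. S = -28/3x_1^3 - 5/3x_1^2x_2 - 49/3x_1^2 - 14x_1x_2 - 3x_2^2 + 7x_1 + 3x_2.
  reduce S modulo (f_1, f_2, g_3):
  remainder -28/3x_1^3 - 23x_1^2 - 14x_1x_2 - 3x_2^2 - 14/3x_1 - 2x_2 + 5 ≠ 0; add g_4 = -28/3x_1^3 - 23x_1^2 - 14x_1x_2 - 3x_2^2 - 14/3x_1 - 2x_2 + 5 to the basis.

S(f_1,g_4): lcm = x_1^3x_2. S = -4x_1^3 - 69/28x_1^2x_2 - 3/2x_1x_2^2 - 9/28x_2^3 - 7x_1^2 - 7/2x_1x_2 - 3/14x_2^2 + 3x_1 + 15/28x_2.
  reduce S modulo (f_1, f_2, g_3, g_4):
  remainder -9/28x_2^3 + 7x_1^2 - x_1x_2 + 15/14x_2^2 + 49/4x_1 + 9/2x_2 - 21/4 ≠ 0; add g_5 = -9/28x_2^3 + 7x_1^2 - x_1x_2 + 15/14x_2^2 + 49/4x_1 + 9/2x_2 - 21/4 to the basis.

The other S-polynomials (S(f_2,g_3), S(f_2,g_4), S(g_3,g_4), S(f_1,g_5), S(f_2,g_5), S(g_3,g_5), S(g_4,g_5)) all reduce to 0 modulo the current basis, so we have a Gröbner basis.
Inter-reduce: drop elements whose leading term is divisible by another's, tail-reduce, and make monic.
Reduced Gröbner basis: {x_1^3 + 69/28x_1^2 + 3/2x_1x_2 + 9/28x_2^2 + 1/2x_1 + 3/14x_2 - 15/28, x_1^2x_2 - 4x_1^2 - 7x_1 - 3x_2 + 3, x_1x_2^2 + 28/3x_1^2 - 7/3x_1x_2 + 49/3x_1 + 7x_2 - 7, x_2^3 - 196/9x_1^2 + 28/9x_1x_2 - 10/3x_2^2 - 343/9x_1 - 14x_2 + 49/3}.

Buchberger on the second generating set:
h_1 = 63x_1^2x_2 + 27x_1x_2^2 - 63x_1x_2, LT = x_1^2x_2.
h_2 = 2x_1^2x_2 - 8x_1^2 - 14x_1 - 6x_2 + 6, LT = x_1^2x_2.

S(h_1,h_2): lcm = x_1^2x_2. S = 3/7x_1x_2^2 + 4x_1^2 - x_1x_2 + 7x_1 + 3x_2 - 3.
  reduce S modulo (h_1, h_2):
  remainder 3/7x_1x_2^2 + 4x_1^2 - x_1x_2 + 7x_1 + 3x_2 - 3 ≠ 0; add k_3 = 3/7x_1x_2^2 + 4x_1^2 - x_1x_2 + 7x_1 + 3x_2 - 3 to the basis.

S(h_1,k_3): lcm = x_1^2x_2^2. S = 3/7x_1x_2^3 - 28/3x_1^3 + 7/3x_1^2x_2 - x_1x_2^2 - 49/3x_1^2 - 7x_1x_2 + 7x_1.
  reduce S modulo (h_1, h_2, k_3):
  remainder -28/3x_1^3 - 23x_1^2 - 14x_1x_2 - 3x_2^2 - 14/3x_1 - 2x_2 + 5 ≠ 0; add k_4 = -28/3x_1^3 - 23x_1^2 - 14x_1x_2 - 3x_2^2 - 14/3x_1 - 2x_2 + 5 to the basis.

S(h_1,k_4): lcm = x_1^3x_2. S = 3/7x_1^2x_2^2 - 97/28x_1^2x_2 - 3/2x_1x_2^2 - 9/28x_2^3 - 1/2x_1x_2 - 3/14x_2^2 + 15/28x_2.
  reduce S modulo (h_1, h_2, k_3, k_4):
  remainder -9/28x_2^3 + 7x_1^2 - x_1x_2 + 15/14x_2^2 + 49/4x_1 + 9/2x_2 - 21/4 ≠ 0; add k_5 = -9/28x_2^3 + 7x_1^2 - x_1x_2 + 15/14x_2^2 + 49/4x_1 + 9/2x_2 - 21/4 to the basis.

The other S-polynomials (S(h_2,k_3), S(h_2,k_4), S(k_3,k_4), S(h_1,k_5), S(h_2,k_5), S(k_3,k_5), S(k_4,k_5)) all reduce to 0 modulo the current basis, so we have a Gröbner basis.
Inter-reduce: drop elements whose leading term is divisible by another's, tail-reduce, and make monic.
Reduced Gröbner basis: {x_1^3 + 69/28x_1^2 + 3/2x_1x_2 + 9/28x_2^2 + 1/2x_1 + 3/14x_2 - 15/28, x_1^2x_2 - 4x_1^2 - 7x_1 - 3x_2 + 3, x_1x_2^2 + 28/3x_1^2 - 7/3x_1x_2 + 49/3x_1 + 7x_2 - 7, x_2^3 - 196/9x_1^2 + 28/9x_1x_2 - 10/3x_2^2 - 343/9x_1 - 14x_2 + 49/3}.

These coincide, so the ideals are equal.

Yes, the ideals are equal.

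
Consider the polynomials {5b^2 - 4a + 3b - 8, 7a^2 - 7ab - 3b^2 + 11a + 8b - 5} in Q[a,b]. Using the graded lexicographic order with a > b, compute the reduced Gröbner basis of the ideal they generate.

This is the nonlinear analogue of row-reducing a linear system.

f_1 = 5b^2 - 4a + 3b - 8, LT = b^2.
f_2 = 7a^2 - 7ab - 3b^2 + 11a + 8b - 5, LT = a^2.

The S-polynomials (S(f_1,f_2)) all reduce to 0 modulo the current basis, so we have a Gröbner basis.

G = {a^2 - ab + 43/35a + 7/5b - 7/5, b^2 - 4/5a + 3/5b - 8/5}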